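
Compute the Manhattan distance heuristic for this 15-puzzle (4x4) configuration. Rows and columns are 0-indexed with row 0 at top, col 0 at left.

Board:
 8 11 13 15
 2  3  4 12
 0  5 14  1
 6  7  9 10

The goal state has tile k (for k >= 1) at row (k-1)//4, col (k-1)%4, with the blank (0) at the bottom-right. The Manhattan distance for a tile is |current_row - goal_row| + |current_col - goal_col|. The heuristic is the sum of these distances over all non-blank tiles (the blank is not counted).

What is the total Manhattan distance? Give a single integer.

Tile 8: (0,0)->(1,3) = 4
Tile 11: (0,1)->(2,2) = 3
Tile 13: (0,2)->(3,0) = 5
Tile 15: (0,3)->(3,2) = 4
Tile 2: (1,0)->(0,1) = 2
Tile 3: (1,1)->(0,2) = 2
Tile 4: (1,2)->(0,3) = 2
Tile 12: (1,3)->(2,3) = 1
Tile 5: (2,1)->(1,0) = 2
Tile 14: (2,2)->(3,1) = 2
Tile 1: (2,3)->(0,0) = 5
Tile 6: (3,0)->(1,1) = 3
Tile 7: (3,1)->(1,2) = 3
Tile 9: (3,2)->(2,0) = 3
Tile 10: (3,3)->(2,1) = 3
Sum: 4 + 3 + 5 + 4 + 2 + 2 + 2 + 1 + 2 + 2 + 5 + 3 + 3 + 3 + 3 = 44

Answer: 44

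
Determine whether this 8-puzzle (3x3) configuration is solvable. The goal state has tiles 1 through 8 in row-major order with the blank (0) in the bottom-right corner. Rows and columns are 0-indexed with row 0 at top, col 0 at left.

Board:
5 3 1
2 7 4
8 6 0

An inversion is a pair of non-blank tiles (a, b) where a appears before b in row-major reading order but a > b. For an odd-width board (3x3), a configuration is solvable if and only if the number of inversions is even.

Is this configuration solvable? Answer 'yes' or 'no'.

Inversions (pairs i<j in row-major order where tile[i] > tile[j] > 0): 9
9 is odd, so the puzzle is not solvable.

Answer: no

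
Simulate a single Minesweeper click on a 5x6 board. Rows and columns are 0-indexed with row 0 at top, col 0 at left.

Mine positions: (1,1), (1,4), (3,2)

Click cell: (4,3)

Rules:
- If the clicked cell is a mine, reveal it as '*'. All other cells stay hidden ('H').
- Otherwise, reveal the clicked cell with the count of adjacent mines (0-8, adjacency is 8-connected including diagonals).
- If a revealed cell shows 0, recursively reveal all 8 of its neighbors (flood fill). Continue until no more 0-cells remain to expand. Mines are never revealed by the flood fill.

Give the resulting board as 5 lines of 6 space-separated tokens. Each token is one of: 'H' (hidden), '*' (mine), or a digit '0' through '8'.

H H H H H H
H H H H H H
H H H H H H
H H H H H H
H H H 1 H H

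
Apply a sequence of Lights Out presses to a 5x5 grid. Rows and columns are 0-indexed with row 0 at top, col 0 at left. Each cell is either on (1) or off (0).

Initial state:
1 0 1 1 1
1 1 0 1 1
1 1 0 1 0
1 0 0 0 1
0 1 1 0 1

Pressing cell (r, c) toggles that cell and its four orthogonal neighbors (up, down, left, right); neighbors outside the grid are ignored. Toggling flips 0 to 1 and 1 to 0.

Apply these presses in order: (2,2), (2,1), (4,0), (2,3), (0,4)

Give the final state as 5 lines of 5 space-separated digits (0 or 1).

After press 1 at (2,2):
1 0 1 1 1
1 1 1 1 1
1 0 1 0 0
1 0 1 0 1
0 1 1 0 1

After press 2 at (2,1):
1 0 1 1 1
1 0 1 1 1
0 1 0 0 0
1 1 1 0 1
0 1 1 0 1

After press 3 at (4,0):
1 0 1 1 1
1 0 1 1 1
0 1 0 0 0
0 1 1 0 1
1 0 1 0 1

After press 4 at (2,3):
1 0 1 1 1
1 0 1 0 1
0 1 1 1 1
0 1 1 1 1
1 0 1 0 1

After press 5 at (0,4):
1 0 1 0 0
1 0 1 0 0
0 1 1 1 1
0 1 1 1 1
1 0 1 0 1

Answer: 1 0 1 0 0
1 0 1 0 0
0 1 1 1 1
0 1 1 1 1
1 0 1 0 1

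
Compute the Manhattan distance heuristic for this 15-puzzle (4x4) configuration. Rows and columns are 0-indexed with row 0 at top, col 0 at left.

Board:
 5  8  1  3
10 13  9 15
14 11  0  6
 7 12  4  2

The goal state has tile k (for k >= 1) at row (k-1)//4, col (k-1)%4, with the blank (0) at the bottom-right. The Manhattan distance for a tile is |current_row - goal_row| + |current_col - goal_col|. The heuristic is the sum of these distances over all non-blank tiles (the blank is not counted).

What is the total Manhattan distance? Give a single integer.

Tile 5: (0,0)->(1,0) = 1
Tile 8: (0,1)->(1,3) = 3
Tile 1: (0,2)->(0,0) = 2
Tile 3: (0,3)->(0,2) = 1
Tile 10: (1,0)->(2,1) = 2
Tile 13: (1,1)->(3,0) = 3
Tile 9: (1,2)->(2,0) = 3
Tile 15: (1,3)->(3,2) = 3
Tile 14: (2,0)->(3,1) = 2
Tile 11: (2,1)->(2,2) = 1
Tile 6: (2,3)->(1,1) = 3
Tile 7: (3,0)->(1,2) = 4
Tile 12: (3,1)->(2,3) = 3
Tile 4: (3,2)->(0,3) = 4
Tile 2: (3,3)->(0,1) = 5
Sum: 1 + 3 + 2 + 1 + 2 + 3 + 3 + 3 + 2 + 1 + 3 + 4 + 3 + 4 + 5 = 40

Answer: 40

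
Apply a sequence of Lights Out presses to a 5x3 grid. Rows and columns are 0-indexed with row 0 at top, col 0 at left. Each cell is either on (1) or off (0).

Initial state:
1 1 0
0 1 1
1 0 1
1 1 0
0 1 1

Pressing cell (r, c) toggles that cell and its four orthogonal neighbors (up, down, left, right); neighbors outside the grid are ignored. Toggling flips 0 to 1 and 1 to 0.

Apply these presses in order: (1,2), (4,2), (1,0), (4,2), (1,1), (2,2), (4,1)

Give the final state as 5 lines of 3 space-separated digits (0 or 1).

Answer: 0 0 1
0 0 0
0 0 1
1 0 1
1 0 0

Derivation:
After press 1 at (1,2):
1 1 1
0 0 0
1 0 0
1 1 0
0 1 1

After press 2 at (4,2):
1 1 1
0 0 0
1 0 0
1 1 1
0 0 0

After press 3 at (1,0):
0 1 1
1 1 0
0 0 0
1 1 1
0 0 0

After press 4 at (4,2):
0 1 1
1 1 0
0 0 0
1 1 0
0 1 1

After press 5 at (1,1):
0 0 1
0 0 1
0 1 0
1 1 0
0 1 1

After press 6 at (2,2):
0 0 1
0 0 0
0 0 1
1 1 1
0 1 1

After press 7 at (4,1):
0 0 1
0 0 0
0 0 1
1 0 1
1 0 0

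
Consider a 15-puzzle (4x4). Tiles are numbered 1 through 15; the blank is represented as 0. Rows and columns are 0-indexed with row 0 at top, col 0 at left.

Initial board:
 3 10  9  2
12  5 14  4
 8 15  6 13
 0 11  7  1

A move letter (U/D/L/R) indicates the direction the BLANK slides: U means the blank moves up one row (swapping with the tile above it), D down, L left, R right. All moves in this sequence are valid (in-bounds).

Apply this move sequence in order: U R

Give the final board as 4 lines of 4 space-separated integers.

Answer:  3 10  9  2
12  5 14  4
15  0  6 13
 8 11  7  1

Derivation:
After move 1 (U):
 3 10  9  2
12  5 14  4
 0 15  6 13
 8 11  7  1

After move 2 (R):
 3 10  9  2
12  5 14  4
15  0  6 13
 8 11  7  1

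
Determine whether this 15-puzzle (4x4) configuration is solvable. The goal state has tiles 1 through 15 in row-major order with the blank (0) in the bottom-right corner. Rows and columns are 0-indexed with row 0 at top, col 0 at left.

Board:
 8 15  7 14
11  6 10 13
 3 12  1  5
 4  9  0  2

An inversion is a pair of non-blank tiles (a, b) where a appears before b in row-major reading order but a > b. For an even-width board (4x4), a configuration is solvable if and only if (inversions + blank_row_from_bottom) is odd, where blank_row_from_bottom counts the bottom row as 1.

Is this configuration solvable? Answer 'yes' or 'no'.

Inversions: 74
Blank is in row 3 (0-indexed from top), which is row 1 counting from the bottom (bottom = 1).
74 + 1 = 75, which is odd, so the puzzle is solvable.

Answer: yes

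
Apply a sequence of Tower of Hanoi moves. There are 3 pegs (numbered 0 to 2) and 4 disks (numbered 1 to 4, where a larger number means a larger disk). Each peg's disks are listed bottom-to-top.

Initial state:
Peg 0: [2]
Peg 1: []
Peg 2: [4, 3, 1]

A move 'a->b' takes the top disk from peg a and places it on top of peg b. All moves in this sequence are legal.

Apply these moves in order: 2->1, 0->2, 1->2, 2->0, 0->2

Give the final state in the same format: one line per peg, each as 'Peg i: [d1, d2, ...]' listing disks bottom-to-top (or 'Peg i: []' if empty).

After move 1 (2->1):
Peg 0: [2]
Peg 1: [1]
Peg 2: [4, 3]

After move 2 (0->2):
Peg 0: []
Peg 1: [1]
Peg 2: [4, 3, 2]

After move 3 (1->2):
Peg 0: []
Peg 1: []
Peg 2: [4, 3, 2, 1]

After move 4 (2->0):
Peg 0: [1]
Peg 1: []
Peg 2: [4, 3, 2]

After move 5 (0->2):
Peg 0: []
Peg 1: []
Peg 2: [4, 3, 2, 1]

Answer: Peg 0: []
Peg 1: []
Peg 2: [4, 3, 2, 1]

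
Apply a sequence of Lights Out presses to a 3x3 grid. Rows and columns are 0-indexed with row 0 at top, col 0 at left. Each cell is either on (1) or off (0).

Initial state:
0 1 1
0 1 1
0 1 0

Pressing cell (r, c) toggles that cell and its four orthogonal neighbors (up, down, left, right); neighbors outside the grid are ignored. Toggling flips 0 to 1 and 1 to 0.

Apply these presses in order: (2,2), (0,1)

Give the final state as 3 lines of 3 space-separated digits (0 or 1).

After press 1 at (2,2):
0 1 1
0 1 0
0 0 1

After press 2 at (0,1):
1 0 0
0 0 0
0 0 1

Answer: 1 0 0
0 0 0
0 0 1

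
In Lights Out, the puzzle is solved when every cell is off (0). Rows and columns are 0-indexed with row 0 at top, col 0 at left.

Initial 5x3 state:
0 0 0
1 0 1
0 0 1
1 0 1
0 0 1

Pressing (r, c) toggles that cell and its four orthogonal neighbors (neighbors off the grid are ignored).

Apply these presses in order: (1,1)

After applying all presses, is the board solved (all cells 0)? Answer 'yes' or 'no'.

After press 1 at (1,1):
0 1 0
0 1 0
0 1 1
1 0 1
0 0 1

Lights still on: 7

Answer: no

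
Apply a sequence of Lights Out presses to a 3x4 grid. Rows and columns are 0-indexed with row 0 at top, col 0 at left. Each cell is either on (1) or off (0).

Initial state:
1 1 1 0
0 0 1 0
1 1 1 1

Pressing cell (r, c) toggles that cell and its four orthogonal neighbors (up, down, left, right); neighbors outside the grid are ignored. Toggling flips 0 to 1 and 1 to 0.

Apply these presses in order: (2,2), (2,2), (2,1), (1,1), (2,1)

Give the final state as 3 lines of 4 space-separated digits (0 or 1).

Answer: 1 0 1 0
1 1 0 0
1 0 1 1

Derivation:
After press 1 at (2,2):
1 1 1 0
0 0 0 0
1 0 0 0

After press 2 at (2,2):
1 1 1 0
0 0 1 0
1 1 1 1

After press 3 at (2,1):
1 1 1 0
0 1 1 0
0 0 0 1

After press 4 at (1,1):
1 0 1 0
1 0 0 0
0 1 0 1

After press 5 at (2,1):
1 0 1 0
1 1 0 0
1 0 1 1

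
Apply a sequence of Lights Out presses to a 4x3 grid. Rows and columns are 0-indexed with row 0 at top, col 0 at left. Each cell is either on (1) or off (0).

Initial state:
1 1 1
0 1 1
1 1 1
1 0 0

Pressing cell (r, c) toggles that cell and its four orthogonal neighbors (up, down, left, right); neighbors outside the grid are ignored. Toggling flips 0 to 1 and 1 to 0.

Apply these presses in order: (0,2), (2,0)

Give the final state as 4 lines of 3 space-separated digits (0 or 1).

Answer: 1 0 0
1 1 0
0 0 1
0 0 0

Derivation:
After press 1 at (0,2):
1 0 0
0 1 0
1 1 1
1 0 0

After press 2 at (2,0):
1 0 0
1 1 0
0 0 1
0 0 0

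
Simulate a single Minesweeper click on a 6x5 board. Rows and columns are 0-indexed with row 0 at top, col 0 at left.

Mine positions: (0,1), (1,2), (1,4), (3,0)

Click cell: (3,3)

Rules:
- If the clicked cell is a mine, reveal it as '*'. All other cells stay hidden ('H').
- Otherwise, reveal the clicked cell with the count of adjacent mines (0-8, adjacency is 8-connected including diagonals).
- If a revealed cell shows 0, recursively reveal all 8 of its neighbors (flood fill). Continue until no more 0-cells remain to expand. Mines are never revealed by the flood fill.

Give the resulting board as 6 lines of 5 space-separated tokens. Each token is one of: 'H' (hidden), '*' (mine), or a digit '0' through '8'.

H H H H H
H H H H H
H 2 1 2 1
H 1 0 0 0
1 1 0 0 0
0 0 0 0 0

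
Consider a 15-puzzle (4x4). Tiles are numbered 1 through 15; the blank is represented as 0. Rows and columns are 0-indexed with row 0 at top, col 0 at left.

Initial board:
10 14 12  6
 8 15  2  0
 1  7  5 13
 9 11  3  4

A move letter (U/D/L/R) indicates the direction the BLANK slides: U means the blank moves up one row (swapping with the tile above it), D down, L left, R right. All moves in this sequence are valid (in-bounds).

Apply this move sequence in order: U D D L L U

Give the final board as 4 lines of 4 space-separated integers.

Answer: 10 14 12  6
 8  0  2 13
 1 15  7  5
 9 11  3  4

Derivation:
After move 1 (U):
10 14 12  0
 8 15  2  6
 1  7  5 13
 9 11  3  4

After move 2 (D):
10 14 12  6
 8 15  2  0
 1  7  5 13
 9 11  3  4

After move 3 (D):
10 14 12  6
 8 15  2 13
 1  7  5  0
 9 11  3  4

After move 4 (L):
10 14 12  6
 8 15  2 13
 1  7  0  5
 9 11  3  4

After move 5 (L):
10 14 12  6
 8 15  2 13
 1  0  7  5
 9 11  3  4

After move 6 (U):
10 14 12  6
 8  0  2 13
 1 15  7  5
 9 11  3  4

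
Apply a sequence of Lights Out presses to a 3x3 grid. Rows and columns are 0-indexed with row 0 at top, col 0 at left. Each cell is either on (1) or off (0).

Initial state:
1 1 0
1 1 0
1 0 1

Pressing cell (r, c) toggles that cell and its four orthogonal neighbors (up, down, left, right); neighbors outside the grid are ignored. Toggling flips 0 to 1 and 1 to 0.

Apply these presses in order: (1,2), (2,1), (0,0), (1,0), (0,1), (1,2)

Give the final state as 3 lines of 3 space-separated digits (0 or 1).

After press 1 at (1,2):
1 1 1
1 0 1
1 0 0

After press 2 at (2,1):
1 1 1
1 1 1
0 1 1

After press 3 at (0,0):
0 0 1
0 1 1
0 1 1

After press 4 at (1,0):
1 0 1
1 0 1
1 1 1

After press 5 at (0,1):
0 1 0
1 1 1
1 1 1

After press 6 at (1,2):
0 1 1
1 0 0
1 1 0

Answer: 0 1 1
1 0 0
1 1 0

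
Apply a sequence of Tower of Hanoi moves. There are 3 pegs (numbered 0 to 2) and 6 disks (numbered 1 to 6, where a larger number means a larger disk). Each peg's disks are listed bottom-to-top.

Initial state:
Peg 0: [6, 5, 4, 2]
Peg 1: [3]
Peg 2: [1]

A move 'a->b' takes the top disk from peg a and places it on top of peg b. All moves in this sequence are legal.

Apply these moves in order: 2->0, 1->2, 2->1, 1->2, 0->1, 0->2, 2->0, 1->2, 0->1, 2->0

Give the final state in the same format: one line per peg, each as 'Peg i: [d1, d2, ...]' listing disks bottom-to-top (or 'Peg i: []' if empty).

After move 1 (2->0):
Peg 0: [6, 5, 4, 2, 1]
Peg 1: [3]
Peg 2: []

After move 2 (1->2):
Peg 0: [6, 5, 4, 2, 1]
Peg 1: []
Peg 2: [3]

After move 3 (2->1):
Peg 0: [6, 5, 4, 2, 1]
Peg 1: [3]
Peg 2: []

After move 4 (1->2):
Peg 0: [6, 5, 4, 2, 1]
Peg 1: []
Peg 2: [3]

After move 5 (0->1):
Peg 0: [6, 5, 4, 2]
Peg 1: [1]
Peg 2: [3]

After move 6 (0->2):
Peg 0: [6, 5, 4]
Peg 1: [1]
Peg 2: [3, 2]

After move 7 (2->0):
Peg 0: [6, 5, 4, 2]
Peg 1: [1]
Peg 2: [3]

After move 8 (1->2):
Peg 0: [6, 5, 4, 2]
Peg 1: []
Peg 2: [3, 1]

After move 9 (0->1):
Peg 0: [6, 5, 4]
Peg 1: [2]
Peg 2: [3, 1]

After move 10 (2->0):
Peg 0: [6, 5, 4, 1]
Peg 1: [2]
Peg 2: [3]

Answer: Peg 0: [6, 5, 4, 1]
Peg 1: [2]
Peg 2: [3]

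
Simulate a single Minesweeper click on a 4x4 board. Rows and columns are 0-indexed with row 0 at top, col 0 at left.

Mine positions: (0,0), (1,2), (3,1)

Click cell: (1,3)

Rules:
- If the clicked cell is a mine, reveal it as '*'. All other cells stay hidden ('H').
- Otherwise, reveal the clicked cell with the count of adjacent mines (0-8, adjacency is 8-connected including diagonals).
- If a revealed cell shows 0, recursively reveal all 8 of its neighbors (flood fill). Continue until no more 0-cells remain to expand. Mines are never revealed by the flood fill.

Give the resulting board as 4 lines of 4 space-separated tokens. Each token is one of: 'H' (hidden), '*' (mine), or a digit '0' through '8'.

H H H H
H H H 1
H H H H
H H H H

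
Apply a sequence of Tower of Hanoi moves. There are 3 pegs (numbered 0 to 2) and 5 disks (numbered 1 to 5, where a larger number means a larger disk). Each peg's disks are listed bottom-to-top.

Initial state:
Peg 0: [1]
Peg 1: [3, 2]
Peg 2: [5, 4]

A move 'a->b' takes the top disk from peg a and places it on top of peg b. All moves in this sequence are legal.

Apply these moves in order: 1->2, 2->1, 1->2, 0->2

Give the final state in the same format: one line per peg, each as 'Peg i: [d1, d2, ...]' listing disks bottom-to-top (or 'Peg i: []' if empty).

After move 1 (1->2):
Peg 0: [1]
Peg 1: [3]
Peg 2: [5, 4, 2]

After move 2 (2->1):
Peg 0: [1]
Peg 1: [3, 2]
Peg 2: [5, 4]

After move 3 (1->2):
Peg 0: [1]
Peg 1: [3]
Peg 2: [5, 4, 2]

After move 4 (0->2):
Peg 0: []
Peg 1: [3]
Peg 2: [5, 4, 2, 1]

Answer: Peg 0: []
Peg 1: [3]
Peg 2: [5, 4, 2, 1]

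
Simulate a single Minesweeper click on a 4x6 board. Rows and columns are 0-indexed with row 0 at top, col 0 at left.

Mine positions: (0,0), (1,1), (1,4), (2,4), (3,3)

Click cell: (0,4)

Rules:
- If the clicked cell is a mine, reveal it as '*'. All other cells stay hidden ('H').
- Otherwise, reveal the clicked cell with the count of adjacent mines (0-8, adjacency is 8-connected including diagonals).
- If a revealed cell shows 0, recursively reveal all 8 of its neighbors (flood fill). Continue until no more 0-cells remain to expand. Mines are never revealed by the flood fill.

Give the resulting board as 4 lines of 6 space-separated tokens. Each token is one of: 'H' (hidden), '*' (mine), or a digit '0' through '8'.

H H H H 1 H
H H H H H H
H H H H H H
H H H H H H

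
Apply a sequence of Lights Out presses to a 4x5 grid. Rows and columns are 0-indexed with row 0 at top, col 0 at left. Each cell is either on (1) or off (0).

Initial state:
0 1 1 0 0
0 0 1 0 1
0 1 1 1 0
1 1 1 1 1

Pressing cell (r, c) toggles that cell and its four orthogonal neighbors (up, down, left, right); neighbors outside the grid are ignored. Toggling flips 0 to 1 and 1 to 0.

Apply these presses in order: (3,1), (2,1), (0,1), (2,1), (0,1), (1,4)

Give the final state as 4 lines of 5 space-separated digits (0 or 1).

After press 1 at (3,1):
0 1 1 0 0
0 0 1 0 1
0 0 1 1 0
0 0 0 1 1

After press 2 at (2,1):
0 1 1 0 0
0 1 1 0 1
1 1 0 1 0
0 1 0 1 1

After press 3 at (0,1):
1 0 0 0 0
0 0 1 0 1
1 1 0 1 0
0 1 0 1 1

After press 4 at (2,1):
1 0 0 0 0
0 1 1 0 1
0 0 1 1 0
0 0 0 1 1

After press 5 at (0,1):
0 1 1 0 0
0 0 1 0 1
0 0 1 1 0
0 0 0 1 1

After press 6 at (1,4):
0 1 1 0 1
0 0 1 1 0
0 0 1 1 1
0 0 0 1 1

Answer: 0 1 1 0 1
0 0 1 1 0
0 0 1 1 1
0 0 0 1 1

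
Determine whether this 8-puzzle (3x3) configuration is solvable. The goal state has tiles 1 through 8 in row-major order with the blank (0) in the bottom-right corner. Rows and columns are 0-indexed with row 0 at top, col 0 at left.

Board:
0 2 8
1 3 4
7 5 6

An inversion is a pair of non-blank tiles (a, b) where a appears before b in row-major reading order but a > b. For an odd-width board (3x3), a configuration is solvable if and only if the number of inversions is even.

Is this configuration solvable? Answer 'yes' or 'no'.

Inversions (pairs i<j in row-major order where tile[i] > tile[j] > 0): 9
9 is odd, so the puzzle is not solvable.

Answer: no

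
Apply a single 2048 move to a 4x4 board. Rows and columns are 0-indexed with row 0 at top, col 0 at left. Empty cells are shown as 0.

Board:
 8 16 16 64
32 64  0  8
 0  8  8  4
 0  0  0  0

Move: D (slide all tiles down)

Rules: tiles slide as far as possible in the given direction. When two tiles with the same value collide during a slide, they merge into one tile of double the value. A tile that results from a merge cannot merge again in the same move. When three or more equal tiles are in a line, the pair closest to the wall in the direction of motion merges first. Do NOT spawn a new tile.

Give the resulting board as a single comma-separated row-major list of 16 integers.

Slide down:
col 0: [8, 32, 0, 0] -> [0, 0, 8, 32]
col 1: [16, 64, 8, 0] -> [0, 16, 64, 8]
col 2: [16, 0, 8, 0] -> [0, 0, 16, 8]
col 3: [64, 8, 4, 0] -> [0, 64, 8, 4]

Answer: 0, 0, 0, 0, 0, 16, 0, 64, 8, 64, 16, 8, 32, 8, 8, 4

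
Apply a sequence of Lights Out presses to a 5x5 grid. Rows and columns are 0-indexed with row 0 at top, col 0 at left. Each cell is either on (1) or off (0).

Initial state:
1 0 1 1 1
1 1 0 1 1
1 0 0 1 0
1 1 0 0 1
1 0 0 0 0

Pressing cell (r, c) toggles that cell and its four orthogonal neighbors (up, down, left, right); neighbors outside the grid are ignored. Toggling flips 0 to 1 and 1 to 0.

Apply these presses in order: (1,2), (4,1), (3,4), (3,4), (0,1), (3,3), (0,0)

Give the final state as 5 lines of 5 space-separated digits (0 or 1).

After press 1 at (1,2):
1 0 0 1 1
1 0 1 0 1
1 0 1 1 0
1 1 0 0 1
1 0 0 0 0

After press 2 at (4,1):
1 0 0 1 1
1 0 1 0 1
1 0 1 1 0
1 0 0 0 1
0 1 1 0 0

After press 3 at (3,4):
1 0 0 1 1
1 0 1 0 1
1 0 1 1 1
1 0 0 1 0
0 1 1 0 1

After press 4 at (3,4):
1 0 0 1 1
1 0 1 0 1
1 0 1 1 0
1 0 0 0 1
0 1 1 0 0

After press 5 at (0,1):
0 1 1 1 1
1 1 1 0 1
1 0 1 1 0
1 0 0 0 1
0 1 1 0 0

After press 6 at (3,3):
0 1 1 1 1
1 1 1 0 1
1 0 1 0 0
1 0 1 1 0
0 1 1 1 0

After press 7 at (0,0):
1 0 1 1 1
0 1 1 0 1
1 0 1 0 0
1 0 1 1 0
0 1 1 1 0

Answer: 1 0 1 1 1
0 1 1 0 1
1 0 1 0 0
1 0 1 1 0
0 1 1 1 0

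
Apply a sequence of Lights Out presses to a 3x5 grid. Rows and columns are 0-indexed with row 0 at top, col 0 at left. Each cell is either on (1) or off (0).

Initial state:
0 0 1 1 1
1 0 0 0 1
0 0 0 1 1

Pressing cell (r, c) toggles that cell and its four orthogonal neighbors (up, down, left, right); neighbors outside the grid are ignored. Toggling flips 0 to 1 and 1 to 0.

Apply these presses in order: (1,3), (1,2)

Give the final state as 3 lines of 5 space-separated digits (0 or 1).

After press 1 at (1,3):
0 0 1 0 1
1 0 1 1 0
0 0 0 0 1

After press 2 at (1,2):
0 0 0 0 1
1 1 0 0 0
0 0 1 0 1

Answer: 0 0 0 0 1
1 1 0 0 0
0 0 1 0 1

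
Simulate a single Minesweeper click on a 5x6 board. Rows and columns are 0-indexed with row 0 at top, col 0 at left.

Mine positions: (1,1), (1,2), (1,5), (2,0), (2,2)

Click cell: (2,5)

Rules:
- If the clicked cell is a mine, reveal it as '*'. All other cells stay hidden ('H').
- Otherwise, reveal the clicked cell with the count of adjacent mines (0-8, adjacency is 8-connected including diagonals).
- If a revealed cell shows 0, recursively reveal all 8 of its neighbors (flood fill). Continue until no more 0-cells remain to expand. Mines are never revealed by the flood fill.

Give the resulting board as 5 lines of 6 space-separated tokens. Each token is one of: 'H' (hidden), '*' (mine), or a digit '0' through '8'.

H H H H H H
H H H H H H
H H H H H 1
H H H H H H
H H H H H H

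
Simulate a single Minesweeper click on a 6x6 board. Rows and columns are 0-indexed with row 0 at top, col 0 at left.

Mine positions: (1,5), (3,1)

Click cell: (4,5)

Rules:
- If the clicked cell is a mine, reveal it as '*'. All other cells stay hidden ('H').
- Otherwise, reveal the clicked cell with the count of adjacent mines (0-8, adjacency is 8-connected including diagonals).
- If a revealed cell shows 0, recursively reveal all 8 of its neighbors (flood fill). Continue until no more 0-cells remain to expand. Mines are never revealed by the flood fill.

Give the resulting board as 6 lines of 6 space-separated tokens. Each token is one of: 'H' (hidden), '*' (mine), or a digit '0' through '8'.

0 0 0 0 1 H
0 0 0 0 1 H
1 1 1 0 1 1
H H 1 0 0 0
1 1 1 0 0 0
0 0 0 0 0 0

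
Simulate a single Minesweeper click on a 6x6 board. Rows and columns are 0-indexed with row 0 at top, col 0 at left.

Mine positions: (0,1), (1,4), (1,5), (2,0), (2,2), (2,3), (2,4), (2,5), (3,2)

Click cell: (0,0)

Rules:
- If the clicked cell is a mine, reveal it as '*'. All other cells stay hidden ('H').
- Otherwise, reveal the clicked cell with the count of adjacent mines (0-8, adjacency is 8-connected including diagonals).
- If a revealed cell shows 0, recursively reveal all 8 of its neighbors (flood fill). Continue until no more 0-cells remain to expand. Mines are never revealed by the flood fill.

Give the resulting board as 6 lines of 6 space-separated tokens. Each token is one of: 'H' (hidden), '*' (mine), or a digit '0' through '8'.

1 H H H H H
H H H H H H
H H H H H H
H H H H H H
H H H H H H
H H H H H H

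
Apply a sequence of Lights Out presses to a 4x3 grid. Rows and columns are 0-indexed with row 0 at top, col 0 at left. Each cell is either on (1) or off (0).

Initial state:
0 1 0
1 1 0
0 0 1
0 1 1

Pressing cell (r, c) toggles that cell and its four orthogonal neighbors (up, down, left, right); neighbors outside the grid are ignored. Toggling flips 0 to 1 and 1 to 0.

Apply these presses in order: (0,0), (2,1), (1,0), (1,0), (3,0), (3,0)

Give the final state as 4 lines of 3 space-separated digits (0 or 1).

Answer: 1 0 0
0 0 0
1 1 0
0 0 1

Derivation:
After press 1 at (0,0):
1 0 0
0 1 0
0 0 1
0 1 1

After press 2 at (2,1):
1 0 0
0 0 0
1 1 0
0 0 1

After press 3 at (1,0):
0 0 0
1 1 0
0 1 0
0 0 1

After press 4 at (1,0):
1 0 0
0 0 0
1 1 0
0 0 1

After press 5 at (3,0):
1 0 0
0 0 0
0 1 0
1 1 1

After press 6 at (3,0):
1 0 0
0 0 0
1 1 0
0 0 1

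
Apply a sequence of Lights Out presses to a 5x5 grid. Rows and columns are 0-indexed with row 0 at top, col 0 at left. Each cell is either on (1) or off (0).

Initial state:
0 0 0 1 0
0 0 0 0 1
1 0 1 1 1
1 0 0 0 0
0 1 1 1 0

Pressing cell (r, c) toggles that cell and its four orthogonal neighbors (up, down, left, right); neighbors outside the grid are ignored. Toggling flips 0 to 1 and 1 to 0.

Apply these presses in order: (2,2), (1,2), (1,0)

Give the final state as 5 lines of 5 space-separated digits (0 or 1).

Answer: 1 0 1 1 0
1 0 0 1 1
0 1 1 0 1
1 0 1 0 0
0 1 1 1 0

Derivation:
After press 1 at (2,2):
0 0 0 1 0
0 0 1 0 1
1 1 0 0 1
1 0 1 0 0
0 1 1 1 0

After press 2 at (1,2):
0 0 1 1 0
0 1 0 1 1
1 1 1 0 1
1 0 1 0 0
0 1 1 1 0

After press 3 at (1,0):
1 0 1 1 0
1 0 0 1 1
0 1 1 0 1
1 0 1 0 0
0 1 1 1 0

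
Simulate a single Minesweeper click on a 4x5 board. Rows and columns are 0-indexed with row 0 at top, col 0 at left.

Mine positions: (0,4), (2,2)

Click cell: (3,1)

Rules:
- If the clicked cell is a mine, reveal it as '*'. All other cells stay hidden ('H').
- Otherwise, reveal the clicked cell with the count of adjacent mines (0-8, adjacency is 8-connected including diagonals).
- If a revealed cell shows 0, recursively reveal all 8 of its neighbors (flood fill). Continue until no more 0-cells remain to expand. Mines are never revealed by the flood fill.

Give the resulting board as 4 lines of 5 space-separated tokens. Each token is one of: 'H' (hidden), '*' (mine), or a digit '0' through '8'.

H H H H H
H H H H H
H H H H H
H 1 H H H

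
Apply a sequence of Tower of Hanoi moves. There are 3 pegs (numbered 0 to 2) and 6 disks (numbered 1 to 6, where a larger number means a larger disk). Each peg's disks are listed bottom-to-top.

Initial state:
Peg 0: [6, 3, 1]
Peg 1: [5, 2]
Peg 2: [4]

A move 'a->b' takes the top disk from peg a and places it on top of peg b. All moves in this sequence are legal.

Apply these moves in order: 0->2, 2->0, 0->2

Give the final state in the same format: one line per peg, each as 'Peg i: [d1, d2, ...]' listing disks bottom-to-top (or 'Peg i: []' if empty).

After move 1 (0->2):
Peg 0: [6, 3]
Peg 1: [5, 2]
Peg 2: [4, 1]

After move 2 (2->0):
Peg 0: [6, 3, 1]
Peg 1: [5, 2]
Peg 2: [4]

After move 3 (0->2):
Peg 0: [6, 3]
Peg 1: [5, 2]
Peg 2: [4, 1]

Answer: Peg 0: [6, 3]
Peg 1: [5, 2]
Peg 2: [4, 1]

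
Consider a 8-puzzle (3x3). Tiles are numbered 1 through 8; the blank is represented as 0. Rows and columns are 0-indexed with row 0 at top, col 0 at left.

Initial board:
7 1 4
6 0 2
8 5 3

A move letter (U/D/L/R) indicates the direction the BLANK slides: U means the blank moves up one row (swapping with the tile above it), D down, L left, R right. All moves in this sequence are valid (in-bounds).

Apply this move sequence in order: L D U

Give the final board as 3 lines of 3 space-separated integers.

Answer: 7 1 4
0 6 2
8 5 3

Derivation:
After move 1 (L):
7 1 4
0 6 2
8 5 3

After move 2 (D):
7 1 4
8 6 2
0 5 3

After move 3 (U):
7 1 4
0 6 2
8 5 3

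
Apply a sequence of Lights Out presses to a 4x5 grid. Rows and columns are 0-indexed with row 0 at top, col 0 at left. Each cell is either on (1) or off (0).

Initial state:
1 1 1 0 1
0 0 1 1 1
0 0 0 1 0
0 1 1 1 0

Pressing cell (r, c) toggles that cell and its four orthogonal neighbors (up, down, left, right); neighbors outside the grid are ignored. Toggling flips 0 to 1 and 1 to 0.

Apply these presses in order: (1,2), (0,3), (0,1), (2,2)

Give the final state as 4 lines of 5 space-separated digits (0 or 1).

After press 1 at (1,2):
1 1 0 0 1
0 1 0 0 1
0 0 1 1 0
0 1 1 1 0

After press 2 at (0,3):
1 1 1 1 0
0 1 0 1 1
0 0 1 1 0
0 1 1 1 0

After press 3 at (0,1):
0 0 0 1 0
0 0 0 1 1
0 0 1 1 0
0 1 1 1 0

After press 4 at (2,2):
0 0 0 1 0
0 0 1 1 1
0 1 0 0 0
0 1 0 1 0

Answer: 0 0 0 1 0
0 0 1 1 1
0 1 0 0 0
0 1 0 1 0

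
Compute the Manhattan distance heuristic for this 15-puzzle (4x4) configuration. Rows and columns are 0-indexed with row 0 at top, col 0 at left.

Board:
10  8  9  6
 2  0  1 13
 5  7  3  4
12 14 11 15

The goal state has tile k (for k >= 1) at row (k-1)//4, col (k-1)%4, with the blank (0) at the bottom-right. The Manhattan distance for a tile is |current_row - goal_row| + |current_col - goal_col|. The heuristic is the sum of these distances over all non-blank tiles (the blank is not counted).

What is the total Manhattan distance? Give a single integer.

Answer: 36

Derivation:
Tile 10: (0,0)->(2,1) = 3
Tile 8: (0,1)->(1,3) = 3
Tile 9: (0,2)->(2,0) = 4
Tile 6: (0,3)->(1,1) = 3
Tile 2: (1,0)->(0,1) = 2
Tile 1: (1,2)->(0,0) = 3
Tile 13: (1,3)->(3,0) = 5
Tile 5: (2,0)->(1,0) = 1
Tile 7: (2,1)->(1,2) = 2
Tile 3: (2,2)->(0,2) = 2
Tile 4: (2,3)->(0,3) = 2
Tile 12: (3,0)->(2,3) = 4
Tile 14: (3,1)->(3,1) = 0
Tile 11: (3,2)->(2,2) = 1
Tile 15: (3,3)->(3,2) = 1
Sum: 3 + 3 + 4 + 3 + 2 + 3 + 5 + 1 + 2 + 2 + 2 + 4 + 0 + 1 + 1 = 36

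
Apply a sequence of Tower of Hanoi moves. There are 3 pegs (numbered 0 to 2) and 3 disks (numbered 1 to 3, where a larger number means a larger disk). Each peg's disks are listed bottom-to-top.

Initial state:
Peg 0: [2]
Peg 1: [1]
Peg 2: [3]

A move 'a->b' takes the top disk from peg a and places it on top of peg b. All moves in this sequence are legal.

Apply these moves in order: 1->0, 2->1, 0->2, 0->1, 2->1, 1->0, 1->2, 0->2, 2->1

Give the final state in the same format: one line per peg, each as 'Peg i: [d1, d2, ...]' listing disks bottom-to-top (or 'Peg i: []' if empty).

Answer: Peg 0: []
Peg 1: [3, 1]
Peg 2: [2]

Derivation:
After move 1 (1->0):
Peg 0: [2, 1]
Peg 1: []
Peg 2: [3]

After move 2 (2->1):
Peg 0: [2, 1]
Peg 1: [3]
Peg 2: []

After move 3 (0->2):
Peg 0: [2]
Peg 1: [3]
Peg 2: [1]

After move 4 (0->1):
Peg 0: []
Peg 1: [3, 2]
Peg 2: [1]

After move 5 (2->1):
Peg 0: []
Peg 1: [3, 2, 1]
Peg 2: []

After move 6 (1->0):
Peg 0: [1]
Peg 1: [3, 2]
Peg 2: []

After move 7 (1->2):
Peg 0: [1]
Peg 1: [3]
Peg 2: [2]

After move 8 (0->2):
Peg 0: []
Peg 1: [3]
Peg 2: [2, 1]

After move 9 (2->1):
Peg 0: []
Peg 1: [3, 1]
Peg 2: [2]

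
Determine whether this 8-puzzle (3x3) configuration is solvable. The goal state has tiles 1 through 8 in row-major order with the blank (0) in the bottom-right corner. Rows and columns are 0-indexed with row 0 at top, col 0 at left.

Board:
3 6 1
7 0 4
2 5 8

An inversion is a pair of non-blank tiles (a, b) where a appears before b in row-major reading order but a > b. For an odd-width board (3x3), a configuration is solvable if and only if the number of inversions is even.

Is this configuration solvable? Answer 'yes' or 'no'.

Answer: yes

Derivation:
Inversions (pairs i<j in row-major order where tile[i] > tile[j] > 0): 10
10 is even, so the puzzle is solvable.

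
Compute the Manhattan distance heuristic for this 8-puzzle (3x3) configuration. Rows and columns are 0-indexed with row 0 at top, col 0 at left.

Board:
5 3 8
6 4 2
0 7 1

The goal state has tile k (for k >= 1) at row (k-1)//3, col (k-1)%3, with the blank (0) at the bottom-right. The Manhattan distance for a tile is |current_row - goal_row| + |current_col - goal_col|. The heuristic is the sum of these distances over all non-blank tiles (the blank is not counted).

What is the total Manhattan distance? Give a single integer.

Answer: 16

Derivation:
Tile 5: at (0,0), goal (1,1), distance |0-1|+|0-1| = 2
Tile 3: at (0,1), goal (0,2), distance |0-0|+|1-2| = 1
Tile 8: at (0,2), goal (2,1), distance |0-2|+|2-1| = 3
Tile 6: at (1,0), goal (1,2), distance |1-1|+|0-2| = 2
Tile 4: at (1,1), goal (1,0), distance |1-1|+|1-0| = 1
Tile 2: at (1,2), goal (0,1), distance |1-0|+|2-1| = 2
Tile 7: at (2,1), goal (2,0), distance |2-2|+|1-0| = 1
Tile 1: at (2,2), goal (0,0), distance |2-0|+|2-0| = 4
Sum: 2 + 1 + 3 + 2 + 1 + 2 + 1 + 4 = 16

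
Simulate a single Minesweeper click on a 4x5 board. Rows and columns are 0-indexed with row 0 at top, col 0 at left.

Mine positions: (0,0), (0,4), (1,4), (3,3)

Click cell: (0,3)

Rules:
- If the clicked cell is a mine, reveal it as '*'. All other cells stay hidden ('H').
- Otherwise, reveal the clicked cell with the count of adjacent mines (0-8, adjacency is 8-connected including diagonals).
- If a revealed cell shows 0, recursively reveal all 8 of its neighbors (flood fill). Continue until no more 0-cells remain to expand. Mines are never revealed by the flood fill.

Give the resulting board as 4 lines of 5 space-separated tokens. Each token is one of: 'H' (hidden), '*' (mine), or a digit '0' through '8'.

H H H 2 H
H H H H H
H H H H H
H H H H H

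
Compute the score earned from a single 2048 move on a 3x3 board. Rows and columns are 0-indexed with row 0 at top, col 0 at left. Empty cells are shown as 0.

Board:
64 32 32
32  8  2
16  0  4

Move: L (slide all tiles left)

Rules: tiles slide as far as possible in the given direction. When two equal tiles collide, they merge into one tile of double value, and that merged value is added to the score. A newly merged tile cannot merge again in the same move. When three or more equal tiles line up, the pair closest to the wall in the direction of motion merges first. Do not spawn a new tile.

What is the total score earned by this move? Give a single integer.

Slide left:
row 0: [64, 32, 32] -> [64, 64, 0]  score +64 (running 64)
row 1: [32, 8, 2] -> [32, 8, 2]  score +0 (running 64)
row 2: [16, 0, 4] -> [16, 4, 0]  score +0 (running 64)
Board after move:
64 64  0
32  8  2
16  4  0

Answer: 64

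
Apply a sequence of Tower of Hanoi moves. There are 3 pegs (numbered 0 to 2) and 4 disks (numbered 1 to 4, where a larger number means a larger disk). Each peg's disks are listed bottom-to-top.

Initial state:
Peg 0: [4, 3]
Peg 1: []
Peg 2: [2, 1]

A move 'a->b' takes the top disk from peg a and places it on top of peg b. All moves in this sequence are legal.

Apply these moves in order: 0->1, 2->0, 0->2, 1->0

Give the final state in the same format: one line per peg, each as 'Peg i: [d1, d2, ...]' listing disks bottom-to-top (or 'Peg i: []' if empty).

Answer: Peg 0: [4, 3]
Peg 1: []
Peg 2: [2, 1]

Derivation:
After move 1 (0->1):
Peg 0: [4]
Peg 1: [3]
Peg 2: [2, 1]

After move 2 (2->0):
Peg 0: [4, 1]
Peg 1: [3]
Peg 2: [2]

After move 3 (0->2):
Peg 0: [4]
Peg 1: [3]
Peg 2: [2, 1]

After move 4 (1->0):
Peg 0: [4, 3]
Peg 1: []
Peg 2: [2, 1]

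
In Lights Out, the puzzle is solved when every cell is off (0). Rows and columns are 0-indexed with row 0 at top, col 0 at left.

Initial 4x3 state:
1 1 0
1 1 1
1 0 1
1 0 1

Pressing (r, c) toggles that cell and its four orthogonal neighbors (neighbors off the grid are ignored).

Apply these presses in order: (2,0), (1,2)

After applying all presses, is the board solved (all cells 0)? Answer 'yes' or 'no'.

After press 1 at (2,0):
1 1 0
0 1 1
0 1 1
0 0 1

After press 2 at (1,2):
1 1 1
0 0 0
0 1 0
0 0 1

Lights still on: 5

Answer: no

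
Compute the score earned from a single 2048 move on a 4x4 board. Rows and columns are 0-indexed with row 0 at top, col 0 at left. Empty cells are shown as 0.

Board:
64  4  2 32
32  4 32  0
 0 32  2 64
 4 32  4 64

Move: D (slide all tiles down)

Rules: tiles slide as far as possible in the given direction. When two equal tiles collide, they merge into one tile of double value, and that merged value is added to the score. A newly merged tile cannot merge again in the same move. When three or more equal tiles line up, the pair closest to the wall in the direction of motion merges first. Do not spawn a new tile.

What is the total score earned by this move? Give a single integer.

Answer: 200

Derivation:
Slide down:
col 0: [64, 32, 0, 4] -> [0, 64, 32, 4]  score +0 (running 0)
col 1: [4, 4, 32, 32] -> [0, 0, 8, 64]  score +72 (running 72)
col 2: [2, 32, 2, 4] -> [2, 32, 2, 4]  score +0 (running 72)
col 3: [32, 0, 64, 64] -> [0, 0, 32, 128]  score +128 (running 200)
Board after move:
  0   0   2   0
 64   0  32   0
 32   8   2  32
  4  64   4 128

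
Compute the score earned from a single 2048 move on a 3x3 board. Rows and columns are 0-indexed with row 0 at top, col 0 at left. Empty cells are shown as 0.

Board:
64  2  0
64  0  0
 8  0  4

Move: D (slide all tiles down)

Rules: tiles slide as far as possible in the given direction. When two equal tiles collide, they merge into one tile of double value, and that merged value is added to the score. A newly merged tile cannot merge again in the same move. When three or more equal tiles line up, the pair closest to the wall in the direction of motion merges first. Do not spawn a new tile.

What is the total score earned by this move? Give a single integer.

Slide down:
col 0: [64, 64, 8] -> [0, 128, 8]  score +128 (running 128)
col 1: [2, 0, 0] -> [0, 0, 2]  score +0 (running 128)
col 2: [0, 0, 4] -> [0, 0, 4]  score +0 (running 128)
Board after move:
  0   0   0
128   0   0
  8   2   4

Answer: 128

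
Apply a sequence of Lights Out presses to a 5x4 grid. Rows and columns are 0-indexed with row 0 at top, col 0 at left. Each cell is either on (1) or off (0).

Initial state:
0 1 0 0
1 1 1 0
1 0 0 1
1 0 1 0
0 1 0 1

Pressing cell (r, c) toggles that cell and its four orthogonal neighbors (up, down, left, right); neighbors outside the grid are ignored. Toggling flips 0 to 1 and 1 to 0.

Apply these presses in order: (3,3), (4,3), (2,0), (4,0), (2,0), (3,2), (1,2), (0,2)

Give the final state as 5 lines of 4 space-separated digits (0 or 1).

After press 1 at (3,3):
0 1 0 0
1 1 1 0
1 0 0 0
1 0 0 1
0 1 0 0

After press 2 at (4,3):
0 1 0 0
1 1 1 0
1 0 0 0
1 0 0 0
0 1 1 1

After press 3 at (2,0):
0 1 0 0
0 1 1 0
0 1 0 0
0 0 0 0
0 1 1 1

After press 4 at (4,0):
0 1 0 0
0 1 1 0
0 1 0 0
1 0 0 0
1 0 1 1

After press 5 at (2,0):
0 1 0 0
1 1 1 0
1 0 0 0
0 0 0 0
1 0 1 1

After press 6 at (3,2):
0 1 0 0
1 1 1 0
1 0 1 0
0 1 1 1
1 0 0 1

After press 7 at (1,2):
0 1 1 0
1 0 0 1
1 0 0 0
0 1 1 1
1 0 0 1

After press 8 at (0,2):
0 0 0 1
1 0 1 1
1 0 0 0
0 1 1 1
1 0 0 1

Answer: 0 0 0 1
1 0 1 1
1 0 0 0
0 1 1 1
1 0 0 1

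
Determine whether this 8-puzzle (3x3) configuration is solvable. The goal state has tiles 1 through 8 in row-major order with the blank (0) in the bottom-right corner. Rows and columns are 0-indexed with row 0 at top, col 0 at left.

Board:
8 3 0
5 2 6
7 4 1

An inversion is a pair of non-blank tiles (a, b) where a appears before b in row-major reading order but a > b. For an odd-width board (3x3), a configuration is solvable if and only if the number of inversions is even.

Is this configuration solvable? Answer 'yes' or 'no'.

Answer: yes

Derivation:
Inversions (pairs i<j in row-major order where tile[i] > tile[j] > 0): 18
18 is even, so the puzzle is solvable.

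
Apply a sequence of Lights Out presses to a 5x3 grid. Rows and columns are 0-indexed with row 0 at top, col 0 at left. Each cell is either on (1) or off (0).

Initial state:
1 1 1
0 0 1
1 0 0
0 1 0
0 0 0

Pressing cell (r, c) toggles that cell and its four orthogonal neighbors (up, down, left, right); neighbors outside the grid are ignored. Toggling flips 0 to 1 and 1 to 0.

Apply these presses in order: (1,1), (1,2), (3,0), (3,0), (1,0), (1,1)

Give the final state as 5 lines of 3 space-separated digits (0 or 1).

Answer: 0 1 0
1 0 0
0 0 1
0 1 0
0 0 0

Derivation:
After press 1 at (1,1):
1 0 1
1 1 0
1 1 0
0 1 0
0 0 0

After press 2 at (1,2):
1 0 0
1 0 1
1 1 1
0 1 0
0 0 0

After press 3 at (3,0):
1 0 0
1 0 1
0 1 1
1 0 0
1 0 0

After press 4 at (3,0):
1 0 0
1 0 1
1 1 1
0 1 0
0 0 0

After press 5 at (1,0):
0 0 0
0 1 1
0 1 1
0 1 0
0 0 0

After press 6 at (1,1):
0 1 0
1 0 0
0 0 1
0 1 0
0 0 0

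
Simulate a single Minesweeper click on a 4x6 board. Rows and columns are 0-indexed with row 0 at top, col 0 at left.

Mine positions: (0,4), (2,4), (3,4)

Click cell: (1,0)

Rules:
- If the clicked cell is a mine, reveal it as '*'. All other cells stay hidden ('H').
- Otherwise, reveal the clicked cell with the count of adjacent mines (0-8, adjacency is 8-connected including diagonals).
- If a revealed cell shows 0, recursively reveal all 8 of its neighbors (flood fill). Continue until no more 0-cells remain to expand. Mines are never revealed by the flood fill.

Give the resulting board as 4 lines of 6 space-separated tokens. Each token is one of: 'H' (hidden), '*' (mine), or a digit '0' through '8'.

0 0 0 1 H H
0 0 0 2 H H
0 0 0 2 H H
0 0 0 2 H H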